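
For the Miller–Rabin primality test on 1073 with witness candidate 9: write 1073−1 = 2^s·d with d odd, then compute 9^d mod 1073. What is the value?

1073 − 1 = 1072 = 2^4 · 67, so d = 67.
9^1 ≡ 9 (mod 1073)
9^2 ≡ 9^2 = 81 ≡ 81 (mod 1073)
9^4 ≡ 81^2 = 6561 ≡ 123 (mod 1073)
9^8 ≡ 123^2 = 15129 ≡ 107 (mod 1073)
9^16 ≡ 107^2 = 11449 ≡ 719 (mod 1073)
9^32 ≡ 719^2 = 516961 ≡ 848 (mod 1073)
9^64 ≡ 848^2 = 719104 ≡ 194 (mod 1073)
67 = 64 + 2 + 1 in binary powers of 2.
So 9^67 ≡ 194 · 81 · 9 ≡ 863 (mod 1073).
Squaring chain: 863 → 107 → 719 → 848; never reaches −1, so base 9 is a Miller–Rabin witness that 1073 is composite.

863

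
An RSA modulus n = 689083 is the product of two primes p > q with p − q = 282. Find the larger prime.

983

Since p = q + 282, we have 689083 = q(q + 282), so q² + 282q − 689083 = 0.
Discriminant: 282² + 4·689083 = 79524 + 2756332 = 2835856; √2835856 = 1684.
q = (−282 + 1684)/2 = 701, and p = q + 282 = 983.
Check: 701 · 983 = 689083.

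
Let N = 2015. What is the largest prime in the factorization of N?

31

2015 = 5 · 403
403 = 13 · 31
31 is prime.
So 2015 = 5 · 13 · 31; the largest prime factor is 31.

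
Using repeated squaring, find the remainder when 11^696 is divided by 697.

543

11^1 ≡ 11 (mod 697)
11^2 ≡ 11^2 = 121 ≡ 121 (mod 697)
11^4 ≡ 121^2 = 14641 ≡ 4 (mod 697)
11^8 ≡ 4^2 = 16 ≡ 16 (mod 697)
11^16 ≡ 16^2 = 256 ≡ 256 (mod 697)
11^32 ≡ 256^2 = 65536 ≡ 18 (mod 697)
11^64 ≡ 18^2 = 324 ≡ 324 (mod 697)
11^128 ≡ 324^2 = 104976 ≡ 426 (mod 697)
11^256 ≡ 426^2 = 181476 ≡ 256 (mod 697)
11^512 ≡ 256^2 = 65536 ≡ 18 (mod 697)
696 = 512 + 128 + 32 + 16 + 8 in binary powers of 2.
So 11^696 ≡ 18 · 426 · 18 · 256 · 16 ≡ 543 (mod 697).
Since 543 ≠ 1, base 11 is a Fermat witness: 697 is composite.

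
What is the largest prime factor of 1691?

89

1691 = 19 · 89
89 is prime.
So 1691 = 19 · 89; the largest prime factor is 89.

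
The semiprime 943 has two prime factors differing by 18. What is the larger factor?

41

Since p = q + 18, we have 943 = q(q + 18), so q² + 18q − 943 = 0.
Discriminant: 18² + 4·943 = 324 + 3772 = 4096; √4096 = 64.
q = (−18 + 64)/2 = 23, and p = q + 18 = 41.
Check: 23 · 41 = 943.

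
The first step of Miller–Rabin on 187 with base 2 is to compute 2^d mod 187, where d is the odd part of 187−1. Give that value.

151

187 − 1 = 186 = 2^1 · 93, so d = 93.
2^1 ≡ 2 (mod 187)
2^2 ≡ 2^2 = 4 ≡ 4 (mod 187)
2^4 ≡ 4^2 = 16 ≡ 16 (mod 187)
2^8 ≡ 16^2 = 256 ≡ 69 (mod 187)
2^16 ≡ 69^2 = 4761 ≡ 86 (mod 187)
2^32 ≡ 86^2 = 7396 ≡ 103 (mod 187)
2^64 ≡ 103^2 = 10609 ≡ 137 (mod 187)
93 = 64 + 16 + 8 + 4 + 1 in binary powers of 2.
So 2^93 ≡ 137 · 86 · 69 · 16 · 2 ≡ 151 (mod 187).
Squaring chain: 151; never reaches −1, so base 2 is a Miller–Rabin witness that 187 is composite.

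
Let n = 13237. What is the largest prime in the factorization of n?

61

13237 = 7 · 1891
1891 = 31 · 61
61 is prime.
So 13237 = 7 · 31 · 61; the largest prime factor is 61.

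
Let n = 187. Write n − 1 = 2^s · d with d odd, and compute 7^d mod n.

57

187 − 1 = 186 = 2^1 · 93, so d = 93.
7^1 ≡ 7 (mod 187)
7^2 ≡ 7^2 = 49 ≡ 49 (mod 187)
7^4 ≡ 49^2 = 2401 ≡ 157 (mod 187)
7^8 ≡ 157^2 = 24649 ≡ 152 (mod 187)
7^16 ≡ 152^2 = 23104 ≡ 103 (mod 187)
7^32 ≡ 103^2 = 10609 ≡ 137 (mod 187)
7^64 ≡ 137^2 = 18769 ≡ 69 (mod 187)
93 = 64 + 16 + 8 + 4 + 1 in binary powers of 2.
So 7^93 ≡ 69 · 103 · 152 · 157 · 7 ≡ 57 (mod 187).
Squaring chain: 57; never reaches −1, so base 7 is a Miller–Rabin witness that 187 is composite.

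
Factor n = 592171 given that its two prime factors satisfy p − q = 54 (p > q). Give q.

Since p = q + 54, we have 592171 = q(q + 54), so q² + 54q − 592171 = 0.
Discriminant: 54² + 4·592171 = 2916 + 2368684 = 2371600; √2371600 = 1540.
q = (−54 + 1540)/2 = 743, and p = q + 54 = 797.
Check: 743 · 797 = 592171.

743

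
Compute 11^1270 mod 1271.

11^1 ≡ 11 (mod 1271)
11^2 ≡ 11^2 = 121 ≡ 121 (mod 1271)
11^4 ≡ 121^2 = 14641 ≡ 660 (mod 1271)
11^8 ≡ 660^2 = 435600 ≡ 918 (mod 1271)
11^16 ≡ 918^2 = 842724 ≡ 51 (mod 1271)
11^32 ≡ 51^2 = 2601 ≡ 59 (mod 1271)
11^64 ≡ 59^2 = 3481 ≡ 939 (mod 1271)
11^128 ≡ 939^2 = 881721 ≡ 918 (mod 1271)
11^256 ≡ 918^2 = 842724 ≡ 51 (mod 1271)
11^512 ≡ 51^2 = 2601 ≡ 59 (mod 1271)
11^1024 ≡ 59^2 = 3481 ≡ 939 (mod 1271)
1270 = 1024 + 128 + 64 + 32 + 16 + 4 + 2 in binary powers of 2.
So 11^1270 ≡ 939 · 918 · 939 · 59 · 51 · 660 · 121 ≡ 811 (mod 1271).
Since 811 ≠ 1, base 11 is a Fermat witness: 1271 is composite.

811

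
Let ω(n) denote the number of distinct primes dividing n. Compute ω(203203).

203203 = 7^2 · 4147
4147 = 11 · 377
377 = 13 · 29
203203 = 7^2 · 11 · 13 · 29, which has 4 distinct prime factors.

4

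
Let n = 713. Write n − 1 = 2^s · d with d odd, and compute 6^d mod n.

305

713 − 1 = 712 = 2^3 · 89, so d = 89.
6^1 ≡ 6 (mod 713)
6^2 ≡ 6^2 = 36 ≡ 36 (mod 713)
6^4 ≡ 36^2 = 1296 ≡ 583 (mod 713)
6^8 ≡ 583^2 = 339889 ≡ 501 (mod 713)
6^16 ≡ 501^2 = 251001 ≡ 25 (mod 713)
6^32 ≡ 25^2 = 625 ≡ 625 (mod 713)
6^64 ≡ 625^2 = 390625 ≡ 614 (mod 713)
89 = 64 + 16 + 8 + 1 in binary powers of 2.
So 6^89 ≡ 614 · 25 · 501 · 6 ≡ 305 (mod 713).
Squaring chain: 305 → 335 → 284; never reaches −1, so base 6 is a Miller–Rabin witness that 713 is composite.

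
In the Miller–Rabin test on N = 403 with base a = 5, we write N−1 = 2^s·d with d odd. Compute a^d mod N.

403 − 1 = 402 = 2^1 · 201, so d = 201.
5^1 ≡ 5 (mod 403)
5^2 ≡ 5^2 = 25 ≡ 25 (mod 403)
5^4 ≡ 25^2 = 625 ≡ 222 (mod 403)
5^8 ≡ 222^2 = 49284 ≡ 118 (mod 403)
5^16 ≡ 118^2 = 13924 ≡ 222 (mod 403)
5^32 ≡ 222^2 = 49284 ≡ 118 (mod 403)
5^64 ≡ 118^2 = 13924 ≡ 222 (mod 403)
5^128 ≡ 222^2 = 49284 ≡ 118 (mod 403)
201 = 128 + 64 + 8 + 1 in binary powers of 2.
So 5^201 ≡ 118 · 222 · 118 · 5 ≡ 187 (mod 403).
Squaring chain: 187; never reaches −1, so base 5 is a Miller–Rabin witness that 403 is composite.

187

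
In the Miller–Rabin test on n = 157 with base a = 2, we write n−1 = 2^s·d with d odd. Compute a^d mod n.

129

157 − 1 = 156 = 2^2 · 39, so d = 39.
2^1 ≡ 2 (mod 157)
2^2 ≡ 2^2 = 4 ≡ 4 (mod 157)
2^4 ≡ 4^2 = 16 ≡ 16 (mod 157)
2^8 ≡ 16^2 = 256 ≡ 99 (mod 157)
2^16 ≡ 99^2 = 9801 ≡ 67 (mod 157)
2^32 ≡ 67^2 = 4489 ≡ 93 (mod 157)
39 = 32 + 4 + 2 + 1 in binary powers of 2.
So 2^39 ≡ 93 · 16 · 4 · 2 ≡ 129 (mod 157).
Squaring chain: 129 → 156; reaches −1, so base 2 does not prove 157 composite.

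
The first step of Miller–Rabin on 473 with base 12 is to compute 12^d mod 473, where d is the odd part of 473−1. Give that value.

473 − 1 = 472 = 2^3 · 59, so d = 59.
12^1 ≡ 12 (mod 473)
12^2 ≡ 12^2 = 144 ≡ 144 (mod 473)
12^4 ≡ 144^2 = 20736 ≡ 397 (mod 473)
12^8 ≡ 397^2 = 157609 ≡ 100 (mod 473)
12^16 ≡ 100^2 = 10000 ≡ 67 (mod 473)
12^32 ≡ 67^2 = 4489 ≡ 232 (mod 473)
59 = 32 + 16 + 8 + 2 + 1 in binary powers of 2.
So 12^59 ≡ 232 · 67 · 100 · 144 · 12 ≡ 331 (mod 473).
Squaring chain: 331 → 298 → 353; never reaches −1, so base 12 is a Miller–Rabin witness that 473 is composite.

331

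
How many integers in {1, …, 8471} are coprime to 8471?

8232

Factor: 8471 = 43 · 197.
φ(8471) = (43−1) · (197−1) = 42 · 196 = 8232.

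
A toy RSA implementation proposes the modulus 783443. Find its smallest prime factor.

47

783443 is odd.
Digit sum 29, not divisible by 3.
Ends in 3: not divisible by 5.
7: 783443 = 7·111920 + 3
11: 783443 = 11·71222 + 1
13: 783443 = 13·60264 + 11
17: 783443 = 17·46084 + 15
19: 783443 = 19·41233 + 16
23: 783443 = 23·34062 + 17
29: 783443 = 29·27015 + 8
31: 783443 = 31·25272 + 11
37: 783443 = 37·21174 + 5
41: 783443 = 41·19108 + 15
43: 783443 = 43·18219 + 26
47: 783443 = 47·16669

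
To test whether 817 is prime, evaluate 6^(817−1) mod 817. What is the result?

6^1 ≡ 6 (mod 817)
6^2 ≡ 6^2 = 36 ≡ 36 (mod 817)
6^4 ≡ 36^2 = 1296 ≡ 479 (mod 817)
6^8 ≡ 479^2 = 229441 ≡ 681 (mod 817)
6^16 ≡ 681^2 = 463761 ≡ 522 (mod 817)
6^32 ≡ 522^2 = 272484 ≡ 423 (mod 817)
6^64 ≡ 423^2 = 178929 ≡ 6 (mod 817)
6^128 ≡ 6^2 = 36 ≡ 36 (mod 817)
6^256 ≡ 36^2 = 1296 ≡ 479 (mod 817)
6^512 ≡ 479^2 = 229441 ≡ 681 (mod 817)
816 = 512 + 256 + 32 + 16 in binary powers of 2.
So 6^816 ≡ 681 · 479 · 423 · 522 ≡ 87 (mod 817).
Since 87 ≠ 1, base 6 is a Fermat witness: 817 is composite.

87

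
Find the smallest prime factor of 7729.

7729 is odd.
Digit sum 25, not divisible by 3.
Ends in 9: not divisible by 5.
7: 7729 = 7·1104 + 1
11: 7729 = 11·702 + 7
13: 7729 = 13·594 + 7
17: 7729 = 17·454 + 11
19: 7729 = 19·406 + 15
23: 7729 = 23·336 + 1
29: 7729 = 29·266 + 15
31: 7729 = 31·249 + 10
37: 7729 = 37·208 + 33
41: 7729 = 41·188 + 21
43: 7729 = 43·179 + 32
47: 7729 = 47·164 + 21
53: 7729 = 53·145 + 44
59: 7729 = 59·131

59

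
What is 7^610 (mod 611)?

7^1 ≡ 7 (mod 611)
7^2 ≡ 7^2 = 49 ≡ 49 (mod 611)
7^4 ≡ 49^2 = 2401 ≡ 568 (mod 611)
7^8 ≡ 568^2 = 322624 ≡ 16 (mod 611)
7^16 ≡ 16^2 = 256 ≡ 256 (mod 611)
7^32 ≡ 256^2 = 65536 ≡ 159 (mod 611)
7^64 ≡ 159^2 = 25281 ≡ 230 (mod 611)
7^128 ≡ 230^2 = 52900 ≡ 354 (mod 611)
7^256 ≡ 354^2 = 125316 ≡ 61 (mod 611)
7^512 ≡ 61^2 = 3721 ≡ 55 (mod 611)
610 = 512 + 64 + 32 + 2 in binary powers of 2.
So 7^610 ≡ 55 · 230 · 159 · 49 ≡ 17 (mod 611).
Since 17 ≠ 1, base 7 is a Fermat witness: 611 is composite.

17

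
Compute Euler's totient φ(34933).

34560

Factor: 34933 = 181 · 193.
φ(34933) = (181−1) · (193−1) = 180 · 192 = 34560.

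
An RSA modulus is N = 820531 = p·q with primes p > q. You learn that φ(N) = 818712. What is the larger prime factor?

φ(n) = (p−1)(q−1) = n − (p+q) + 1, so p + q = 820531 − 818712 + 1 = 1820.
p and q are the roots of t² − 1820t + 820531 = 0.
Discriminant: 1820² − 4·820531 = 3312400 − 3282124 = 30276; √30276 = 174.
q = (1820 − 174)/2 = 823, p = (1820 + 174)/2 = 997.
Check: 823 · 997 = 820531.

997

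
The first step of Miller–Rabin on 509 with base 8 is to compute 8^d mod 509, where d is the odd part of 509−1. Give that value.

208

509 − 1 = 508 = 2^2 · 127, so d = 127.
8^1 ≡ 8 (mod 509)
8^2 ≡ 8^2 = 64 ≡ 64 (mod 509)
8^4 ≡ 64^2 = 4096 ≡ 24 (mod 509)
8^8 ≡ 24^2 = 576 ≡ 67 (mod 509)
8^16 ≡ 67^2 = 4489 ≡ 417 (mod 509)
8^32 ≡ 417^2 = 173889 ≡ 320 (mod 509)
8^64 ≡ 320^2 = 102400 ≡ 91 (mod 509)
127 = 64 + 32 + 16 + 8 + 4 + 2 + 1 in binary powers of 2.
So 8^127 ≡ 91 · 320 · 417 · 67 · 24 · 64 · 8 ≡ 208 (mod 509).
Squaring chain: 208 → 508; reaches −1, so base 8 does not prove 509 composite.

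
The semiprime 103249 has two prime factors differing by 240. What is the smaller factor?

Since p = q + 240, we have 103249 = q(q + 240), so q² + 240q − 103249 = 0.
Discriminant: 240² + 4·103249 = 57600 + 412996 = 470596; √470596 = 686.
q = (−240 + 686)/2 = 223, and p = q + 240 = 463.
Check: 223 · 463 = 103249.

223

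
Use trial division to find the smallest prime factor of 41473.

41473 is odd.
Digit sum 19, not divisible by 3.
Ends in 3: not divisible by 5.
7: 41473 = 7·5924 + 5
11: 41473 = 11·3770 + 3
13: 41473 = 13·3190 + 3
17: 41473 = 17·2439 + 10
19: 41473 = 19·2182 + 15
23: 41473 = 23·1803 + 4
29: 41473 = 29·1430 + 3
31: 41473 = 31·1337 + 26
37: 41473 = 37·1120 + 33
41: 41473 = 41·1011 + 22
43: 41473 = 43·964 + 21
47: 41473 = 47·882 + 19
53: 41473 = 53·782 + 27
59: 41473 = 59·702 + 55
61: 41473 = 61·679 + 54
67: 41473 = 67·619

67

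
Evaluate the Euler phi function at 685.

544

Factor: 685 = 5 · 137.
φ(685) = (5−1) · (137−1) = 4 · 136 = 544.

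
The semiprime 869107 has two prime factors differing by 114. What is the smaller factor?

Since p = q + 114, we have 869107 = q(q + 114), so q² + 114q − 869107 = 0.
Discriminant: 114² + 4·869107 = 12996 + 3476428 = 3489424; √3489424 = 1868.
q = (−114 + 1868)/2 = 877, and p = q + 114 = 991.
Check: 877 · 991 = 869107.

877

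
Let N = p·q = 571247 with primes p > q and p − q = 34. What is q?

739

Since p = q + 34, we have 571247 = q(q + 34), so q² + 34q − 571247 = 0.
Discriminant: 34² + 4·571247 = 1156 + 2284988 = 2286144; √2286144 = 1512.
q = (−34 + 1512)/2 = 739, and p = q + 34 = 773.
Check: 739 · 773 = 571247.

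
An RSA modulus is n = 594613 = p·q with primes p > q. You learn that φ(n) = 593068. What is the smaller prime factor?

719

φ(n) = (p−1)(q−1) = n − (p+q) + 1, so p + q = 594613 − 593068 + 1 = 1546.
p and q are the roots of t² − 1546t + 594613 = 0.
Discriminant: 1546² − 4·594613 = 2390116 − 2378452 = 11664; √11664 = 108.
q = (1546 − 108)/2 = 719, p = (1546 + 108)/2 = 827.
Check: 719 · 827 = 594613.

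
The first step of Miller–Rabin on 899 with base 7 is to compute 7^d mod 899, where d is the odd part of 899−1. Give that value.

899 − 1 = 898 = 2^1 · 449, so d = 449.
7^1 ≡ 7 (mod 899)
7^2 ≡ 7^2 = 49 ≡ 49 (mod 899)
7^4 ≡ 49^2 = 2401 ≡ 603 (mod 899)
7^8 ≡ 603^2 = 363609 ≡ 413 (mod 899)
7^16 ≡ 413^2 = 170569 ≡ 658 (mod 899)
7^32 ≡ 658^2 = 432964 ≡ 545 (mod 899)
7^64 ≡ 545^2 = 297025 ≡ 355 (mod 899)
7^128 ≡ 355^2 = 126025 ≡ 165 (mod 899)
7^256 ≡ 165^2 = 27225 ≡ 255 (mod 899)
449 = 256 + 128 + 64 + 1 in binary powers of 2.
So 7^449 ≡ 255 · 165 · 355 · 7 ≡ 877 (mod 899).
Squaring chain: 877; never reaches −1, so base 7 is a Miller–Rabin witness that 899 is composite.

877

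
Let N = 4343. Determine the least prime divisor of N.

43

4343 is odd.
Digit sum 14, not divisible by 3.
Ends in 3: not divisible by 5.
7: 4343 = 7·620 + 3
11: 4343 = 11·394 + 9
13: 4343 = 13·334 + 1
17: 4343 = 17·255 + 8
19: 4343 = 19·228 + 11
23: 4343 = 23·188 + 19
29: 4343 = 29·149 + 22
31: 4343 = 31·140 + 3
37: 4343 = 37·117 + 14
41: 4343 = 41·105 + 38
43: 4343 = 43·101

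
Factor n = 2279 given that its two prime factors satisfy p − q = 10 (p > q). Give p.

53

Since p = q + 10, we have 2279 = q(q + 10), so q² + 10q − 2279 = 0.
Discriminant: 10² + 4·2279 = 100 + 9116 = 9216; √9216 = 96.
q = (−10 + 96)/2 = 43, and p = q + 10 = 53.
Check: 43 · 53 = 2279.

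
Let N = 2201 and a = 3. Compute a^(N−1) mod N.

3^1 ≡ 3 (mod 2201)
3^2 ≡ 3^2 = 9 ≡ 9 (mod 2201)
3^4 ≡ 9^2 = 81 ≡ 81 (mod 2201)
3^8 ≡ 81^2 = 6561 ≡ 2159 (mod 2201)
3^16 ≡ 2159^2 = 4661281 ≡ 1764 (mod 2201)
3^32 ≡ 1764^2 = 3111696 ≡ 1683 (mod 2201)
3^64 ≡ 1683^2 = 2832489 ≡ 2003 (mod 2201)
3^128 ≡ 2003^2 = 4012009 ≡ 1787 (mod 2201)
3^256 ≡ 1787^2 = 3193369 ≡ 1919 (mod 2201)
3^512 ≡ 1919^2 = 3682561 ≡ 288 (mod 2201)
3^1024 ≡ 288^2 = 82944 ≡ 1507 (mod 2201)
3^2048 ≡ 1507^2 = 2271049 ≡ 1818 (mod 2201)
2200 = 2048 + 128 + 16 + 8 in binary powers of 2.
So 3^2200 ≡ 1818 · 1787 · 1764 · 2159 ≡ 1110 (mod 2201).
Since 1110 ≠ 1, base 3 is a Fermat witness: 2201 is composite.

1110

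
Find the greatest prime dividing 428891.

89

428891 = 61 · 7031
7031 = 79 · 89
89 is prime.
So 428891 = 61 · 79 · 89; the largest prime factor is 89.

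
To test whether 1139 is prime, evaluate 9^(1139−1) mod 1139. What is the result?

625

9^1 ≡ 9 (mod 1139)
9^2 ≡ 9^2 = 81 ≡ 81 (mod 1139)
9^4 ≡ 81^2 = 6561 ≡ 866 (mod 1139)
9^8 ≡ 866^2 = 749956 ≡ 494 (mod 1139)
9^16 ≡ 494^2 = 244036 ≡ 290 (mod 1139)
9^32 ≡ 290^2 = 84100 ≡ 953 (mod 1139)
9^64 ≡ 953^2 = 908209 ≡ 426 (mod 1139)
9^128 ≡ 426^2 = 181476 ≡ 375 (mod 1139)
9^256 ≡ 375^2 = 140625 ≡ 528 (mod 1139)
9^512 ≡ 528^2 = 278784 ≡ 868 (mod 1139)
9^1024 ≡ 868^2 = 753424 ≡ 545 (mod 1139)
1138 = 1024 + 64 + 32 + 16 + 2 in binary powers of 2.
So 9^1138 ≡ 545 · 426 · 953 · 290 · 81 ≡ 625 (mod 1139).
Since 625 ≠ 1, base 9 is a Fermat witness: 1139 is composite.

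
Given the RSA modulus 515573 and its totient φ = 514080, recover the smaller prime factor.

541

φ(n) = (p−1)(q−1) = n − (p+q) + 1, so p + q = 515573 − 514080 + 1 = 1494.
p and q are the roots of t² − 1494t + 515573 = 0.
Discriminant: 1494² − 4·515573 = 2232036 − 2062292 = 169744; √169744 = 412.
q = (1494 − 412)/2 = 541, p = (1494 + 412)/2 = 953.
Check: 541 · 953 = 515573.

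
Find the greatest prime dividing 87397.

87397 = 17 · 5141
5141 = 53 · 97
97 is prime.
So 87397 = 17 · 53 · 97; the largest prime factor is 97.

97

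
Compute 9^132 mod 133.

9^1 ≡ 9 (mod 133)
9^2 ≡ 9^2 = 81 ≡ 81 (mod 133)
9^4 ≡ 81^2 = 6561 ≡ 44 (mod 133)
9^8 ≡ 44^2 = 1936 ≡ 74 (mod 133)
9^16 ≡ 74^2 = 5476 ≡ 23 (mod 133)
9^32 ≡ 23^2 = 529 ≡ 130 (mod 133)
9^64 ≡ 130^2 = 16900 ≡ 9 (mod 133)
9^128 ≡ 9^2 = 81 ≡ 81 (mod 133)
132 = 128 + 4 in binary powers of 2.
So 9^132 ≡ 81 · 44 ≡ 106 (mod 133).
Since 106 ≠ 1, base 9 is a Fermat witness: 133 is composite.

106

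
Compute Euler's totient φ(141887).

Factor: 141887 = 23 · 31 · 199.
φ(141887) = (23−1) · (31−1) · (199−1) = 22 · 30 · 198 = 130680.

130680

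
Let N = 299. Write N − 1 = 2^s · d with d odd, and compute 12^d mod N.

299 − 1 = 298 = 2^1 · 149, so d = 149.
12^1 ≡ 12 (mod 299)
12^2 ≡ 12^2 = 144 ≡ 144 (mod 299)
12^4 ≡ 144^2 = 20736 ≡ 105 (mod 299)
12^8 ≡ 105^2 = 11025 ≡ 261 (mod 299)
12^16 ≡ 261^2 = 68121 ≡ 248 (mod 299)
12^32 ≡ 248^2 = 61504 ≡ 209 (mod 299)
12^64 ≡ 209^2 = 43681 ≡ 27 (mod 299)
12^128 ≡ 27^2 = 729 ≡ 131 (mod 299)
149 = 128 + 16 + 4 + 1 in binary powers of 2.
So 12^149 ≡ 131 · 248 · 105 · 12 ≡ 285 (mod 299).
Squaring chain: 285; never reaches −1, so base 12 is a Miller–Rabin witness that 299 is composite.

285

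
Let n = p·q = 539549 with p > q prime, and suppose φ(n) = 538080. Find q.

709

φ(n) = (p−1)(q−1) = n − (p+q) + 1, so p + q = 539549 − 538080 + 1 = 1470.
p and q are the roots of t² − 1470t + 539549 = 0.
Discriminant: 1470² − 4·539549 = 2160900 − 2158196 = 2704; √2704 = 52.
q = (1470 − 52)/2 = 709, p = (1470 + 52)/2 = 761.
Check: 709 · 761 = 539549.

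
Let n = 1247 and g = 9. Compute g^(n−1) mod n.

9^1 ≡ 9 (mod 1247)
9^2 ≡ 9^2 = 81 ≡ 81 (mod 1247)
9^4 ≡ 81^2 = 6561 ≡ 326 (mod 1247)
9^8 ≡ 326^2 = 106276 ≡ 281 (mod 1247)
9^16 ≡ 281^2 = 78961 ≡ 400 (mod 1247)
9^32 ≡ 400^2 = 160000 ≡ 384 (mod 1247)
9^64 ≡ 384^2 = 147456 ≡ 310 (mod 1247)
9^128 ≡ 310^2 = 96100 ≡ 81 (mod 1247)
9^256 ≡ 81^2 = 6561 ≡ 326 (mod 1247)
9^512 ≡ 326^2 = 106276 ≡ 281 (mod 1247)
9^1024 ≡ 281^2 = 78961 ≡ 400 (mod 1247)
1246 = 1024 + 128 + 64 + 16 + 8 + 4 + 2 in binary powers of 2.
So 9^1246 ≡ 400 · 81 · 310 · 400 · 281 · 326 · 81 ≡ 552 (mod 1247).
Since 552 ≠ 1, base 9 is a Fermat witness: 1247 is composite.

552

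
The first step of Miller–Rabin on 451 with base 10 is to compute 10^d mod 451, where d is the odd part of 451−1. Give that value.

329

451 − 1 = 450 = 2^1 · 225, so d = 225.
10^1 ≡ 10 (mod 451)
10^2 ≡ 10^2 = 100 ≡ 100 (mod 451)
10^4 ≡ 100^2 = 10000 ≡ 78 (mod 451)
10^8 ≡ 78^2 = 6084 ≡ 221 (mod 451)
10^16 ≡ 221^2 = 48841 ≡ 133 (mod 451)
10^32 ≡ 133^2 = 17689 ≡ 100 (mod 451)
10^64 ≡ 100^2 = 10000 ≡ 78 (mod 451)
10^128 ≡ 78^2 = 6084 ≡ 221 (mod 451)
225 = 128 + 64 + 32 + 1 in binary powers of 2.
So 10^225 ≡ 221 · 78 · 100 · 10 ≡ 329 (mod 451).
Squaring chain: 329; never reaches −1, so base 10 is a Miller–Rabin witness that 451 is composite.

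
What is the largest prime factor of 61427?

61427 = 19 · 3233
3233 = 53 · 61
61 is prime.
So 61427 = 19 · 53 · 61; the largest prime factor is 61.

61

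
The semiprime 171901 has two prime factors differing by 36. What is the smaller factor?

Since p = q + 36, we have 171901 = q(q + 36), so q² + 36q − 171901 = 0.
Discriminant: 36² + 4·171901 = 1296 + 687604 = 688900; √688900 = 830.
q = (−36 + 830)/2 = 397, and p = q + 36 = 433.
Check: 397 · 433 = 171901.

397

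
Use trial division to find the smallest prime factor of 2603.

2603 is odd.
Digit sum 11, not divisible by 3.
Ends in 3: not divisible by 5.
7: 2603 = 7·371 + 6
11: 2603 = 11·236 + 7
13: 2603 = 13·200 + 3
17: 2603 = 17·153 + 2
19: 2603 = 19·137

19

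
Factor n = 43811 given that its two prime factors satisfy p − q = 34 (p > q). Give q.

193

Since p = q + 34, we have 43811 = q(q + 34), so q² + 34q − 43811 = 0.
Discriminant: 34² + 4·43811 = 1156 + 175244 = 176400; √176400 = 420.
q = (−34 + 420)/2 = 193, and p = q + 34 = 227.
Check: 193 · 227 = 43811.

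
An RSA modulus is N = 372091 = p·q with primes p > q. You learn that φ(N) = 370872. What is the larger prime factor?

613

φ(n) = (p−1)(q−1) = n − (p+q) + 1, so p + q = 372091 − 370872 + 1 = 1220.
p and q are the roots of t² − 1220t + 372091 = 0.
Discriminant: 1220² − 4·372091 = 1488400 − 1488364 = 36; √36 = 6.
q = (1220 − 6)/2 = 607, p = (1220 + 6)/2 = 613.
Check: 607 · 613 = 372091.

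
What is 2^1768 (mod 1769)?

625

2^1 ≡ 2 (mod 1769)
2^2 ≡ 2^2 = 4 ≡ 4 (mod 1769)
2^4 ≡ 4^2 = 16 ≡ 16 (mod 1769)
2^8 ≡ 16^2 = 256 ≡ 256 (mod 1769)
2^16 ≡ 256^2 = 65536 ≡ 83 (mod 1769)
2^32 ≡ 83^2 = 6889 ≡ 1582 (mod 1769)
2^64 ≡ 1582^2 = 2502724 ≡ 1358 (mod 1769)
2^128 ≡ 1358^2 = 1844164 ≡ 866 (mod 1769)
2^256 ≡ 866^2 = 749956 ≡ 1669 (mod 1769)
2^512 ≡ 1669^2 = 2785561 ≡ 1155 (mod 1769)
2^1024 ≡ 1155^2 = 1334025 ≡ 199 (mod 1769)
1768 = 1024 + 512 + 128 + 64 + 32 + 8 in binary powers of 2.
So 2^1768 ≡ 199 · 1155 · 866 · 1358 · 1582 · 256 ≡ 625 (mod 1769).
Since 625 ≠ 1, base 2 is a Fermat witness: 1769 is composite.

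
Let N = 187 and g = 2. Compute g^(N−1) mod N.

174

2^1 ≡ 2 (mod 187)
2^2 ≡ 2^2 = 4 ≡ 4 (mod 187)
2^4 ≡ 4^2 = 16 ≡ 16 (mod 187)
2^8 ≡ 16^2 = 256 ≡ 69 (mod 187)
2^16 ≡ 69^2 = 4761 ≡ 86 (mod 187)
2^32 ≡ 86^2 = 7396 ≡ 103 (mod 187)
2^64 ≡ 103^2 = 10609 ≡ 137 (mod 187)
2^128 ≡ 137^2 = 18769 ≡ 69 (mod 187)
186 = 128 + 32 + 16 + 8 + 2 in binary powers of 2.
So 2^186 ≡ 69 · 103 · 86 · 69 · 4 ≡ 174 (mod 187).
Since 174 ≠ 1, base 2 is a Fermat witness: 187 is composite.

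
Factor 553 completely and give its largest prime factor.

79

553 = 7 · 79
79 is prime.
So 553 = 7 · 79; the largest prime factor is 79.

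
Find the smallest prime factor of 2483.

2483 is odd.
Digit sum 17, not divisible by 3.
Ends in 3: not divisible by 5.
7: 2483 = 7·354 + 5
11: 2483 = 11·225 + 8
13: 2483 = 13·191

13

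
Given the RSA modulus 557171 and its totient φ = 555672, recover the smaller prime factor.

φ(n) = (p−1)(q−1) = n − (p+q) + 1, so p + q = 557171 − 555672 + 1 = 1500.
p and q are the roots of t² − 1500t + 557171 = 0.
Discriminant: 1500² − 4·557171 = 2250000 − 2228684 = 21316; √21316 = 146.
q = (1500 − 146)/2 = 677, p = (1500 + 146)/2 = 823.
Check: 677 · 823 = 557171.

677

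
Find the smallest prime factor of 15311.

15311 is odd.
Digit sum 11, not divisible by 3.
Ends in 1: not divisible by 5.
7: 15311 = 7·2187 + 2
11: 15311 = 11·1391 + 10
13: 15311 = 13·1177 + 10
17: 15311 = 17·900 + 11
19: 15311 = 19·805 + 16
23: 15311 = 23·665 + 16
29: 15311 = 29·527 + 28
31: 15311 = 31·493 + 28
37: 15311 = 37·413 + 30
41: 15311 = 41·373 + 18
43: 15311 = 43·356 + 3
47: 15311 = 47·325 + 36
53: 15311 = 53·288 + 47
59: 15311 = 59·259 + 30
61: 15311 = 61·251

61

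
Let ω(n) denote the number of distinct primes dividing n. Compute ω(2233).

3

2233 = 7 · 319
319 = 11 · 29
2233 = 7 · 11 · 29, which has 3 distinct prime factors.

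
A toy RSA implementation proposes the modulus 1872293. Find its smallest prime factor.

1872293 is odd.
Digit sum 32, not divisible by 3.
Ends in 3: not divisible by 5.
7: 1872293 = 7·267470 + 3
11: 1872293 = 11·170208 + 5
13: 1872293 = 13·144022 + 7
17: 1872293 = 17·110134 + 15
19: 1872293 = 19·98541 + 14
23: 1872293 = 23·81404 + 1
29: 1872293 = 29·64561 + 24
31: 1872293 = 31·60396 + 17
37: 1872293 = 37·50602 + 19
41: 1872293 = 41·45665 + 28
43: 1872293 = 43·43541 + 30
47: 1872293 = 47·39836 + 1
53: 1872293 = 53·35326 + 15
59: 1872293 = 59·31733 + 46
61: 1872293 = 61·30693 + 20
67: 1872293 = 67·27944 + 45
71: 1872293 = 71·26370 + 23
73: 1872293 = 73·25647 + 62
79: 1872293 = 79·23699 + 72
83: 1872293 = 83·22557 + 62
89: 1872293 = 89·21037

89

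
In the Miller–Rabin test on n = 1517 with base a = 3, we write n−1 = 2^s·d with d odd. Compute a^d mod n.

1517 − 1 = 1516 = 2^2 · 379, so d = 379.
3^1 ≡ 3 (mod 1517)
3^2 ≡ 3^2 = 9 ≡ 9 (mod 1517)
3^4 ≡ 9^2 = 81 ≡ 81 (mod 1517)
3^8 ≡ 81^2 = 6561 ≡ 493 (mod 1517)
3^16 ≡ 493^2 = 243049 ≡ 329 (mod 1517)
3^32 ≡ 329^2 = 108241 ≡ 534 (mod 1517)
3^64 ≡ 534^2 = 285156 ≡ 1477 (mod 1517)
3^128 ≡ 1477^2 = 2181529 ≡ 83 (mod 1517)
3^256 ≡ 83^2 = 6889 ≡ 821 (mod 1517)
379 = 256 + 64 + 32 + 16 + 8 + 2 + 1 in binary powers of 2.
So 3^379 ≡ 821 · 1477 · 534 · 329 · 493 · 9 · 3 ≡ 1298 (mod 1517).
Squaring chain: 1298 → 934; never reaches −1, so base 3 is a Miller–Rabin witness that 1517 is composite.

1298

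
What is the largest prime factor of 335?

67

335 = 5 · 67
67 is prime.
So 335 = 5 · 67; the largest prime factor is 67.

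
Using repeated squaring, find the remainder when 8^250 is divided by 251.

8^1 ≡ 8 (mod 251)
8^2 ≡ 8^2 = 64 ≡ 64 (mod 251)
8^4 ≡ 64^2 = 4096 ≡ 80 (mod 251)
8^8 ≡ 80^2 = 6400 ≡ 125 (mod 251)
8^16 ≡ 125^2 = 15625 ≡ 63 (mod 251)
8^32 ≡ 63^2 = 3969 ≡ 204 (mod 251)
8^64 ≡ 204^2 = 41616 ≡ 201 (mod 251)
8^128 ≡ 201^2 = 40401 ≡ 241 (mod 251)
250 = 128 + 64 + 32 + 16 + 8 + 2 in binary powers of 2.
So 8^250 ≡ 241 · 201 · 204 · 63 · 125 · 64 ≡ 1 (mod 251).
Since the result is 1, base 8 gives no evidence that 251 is composite.

1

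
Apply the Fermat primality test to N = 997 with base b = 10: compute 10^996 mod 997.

10^1 ≡ 10 (mod 997)
10^2 ≡ 10^2 = 100 ≡ 100 (mod 997)
10^4 ≡ 100^2 = 10000 ≡ 30 (mod 997)
10^8 ≡ 30^2 = 900 ≡ 900 (mod 997)
10^16 ≡ 900^2 = 810000 ≡ 436 (mod 997)
10^32 ≡ 436^2 = 190096 ≡ 666 (mod 997)
10^64 ≡ 666^2 = 443556 ≡ 888 (mod 997)
10^128 ≡ 888^2 = 788544 ≡ 914 (mod 997)
10^256 ≡ 914^2 = 835396 ≡ 907 (mod 997)
10^512 ≡ 907^2 = 822649 ≡ 124 (mod 997)
996 = 512 + 256 + 128 + 64 + 32 + 4 in binary powers of 2.
So 10^996 ≡ 124 · 907 · 914 · 888 · 666 · 30 ≡ 1 (mod 997).
Since the result is 1, base 10 gives no evidence that 997 is composite.

1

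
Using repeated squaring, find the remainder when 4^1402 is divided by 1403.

1001

4^1 ≡ 4 (mod 1403)
4^2 ≡ 4^2 = 16 ≡ 16 (mod 1403)
4^4 ≡ 16^2 = 256 ≡ 256 (mod 1403)
4^8 ≡ 256^2 = 65536 ≡ 998 (mod 1403)
4^16 ≡ 998^2 = 996004 ≡ 1277 (mod 1403)
4^32 ≡ 1277^2 = 1630729 ≡ 443 (mod 1403)
4^64 ≡ 443^2 = 196249 ≡ 1232 (mod 1403)
4^128 ≡ 1232^2 = 1517824 ≡ 1181 (mod 1403)
4^256 ≡ 1181^2 = 1394761 ≡ 179 (mod 1403)
4^512 ≡ 179^2 = 32041 ≡ 1175 (mod 1403)
4^1024 ≡ 1175^2 = 1380625 ≡ 73 (mod 1403)
1402 = 1024 + 256 + 64 + 32 + 16 + 8 + 2 in binary powers of 2.
So 4^1402 ≡ 73 · 179 · 1232 · 443 · 1277 · 998 · 16 ≡ 1001 (mod 1403).
Since 1001 ≠ 1, base 4 is a Fermat witness: 1403 is composite.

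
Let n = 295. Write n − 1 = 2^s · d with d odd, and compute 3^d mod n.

127

295 − 1 = 294 = 2^1 · 147, so d = 147.
3^1 ≡ 3 (mod 295)
3^2 ≡ 3^2 = 9 ≡ 9 (mod 295)
3^4 ≡ 9^2 = 81 ≡ 81 (mod 295)
3^8 ≡ 81^2 = 6561 ≡ 71 (mod 295)
3^16 ≡ 71^2 = 5041 ≡ 26 (mod 295)
3^32 ≡ 26^2 = 676 ≡ 86 (mod 295)
3^64 ≡ 86^2 = 7396 ≡ 21 (mod 295)
3^128 ≡ 21^2 = 441 ≡ 146 (mod 295)
147 = 128 + 16 + 2 + 1 in binary powers of 2.
So 3^147 ≡ 146 · 26 · 9 · 3 ≡ 127 (mod 295).
Squaring chain: 127; never reaches −1, so base 3 is a Miller–Rabin witness that 295 is composite.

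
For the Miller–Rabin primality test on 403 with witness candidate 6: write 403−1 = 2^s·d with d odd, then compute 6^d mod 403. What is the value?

278

403 − 1 = 402 = 2^1 · 201, so d = 201.
6^1 ≡ 6 (mod 403)
6^2 ≡ 6^2 = 36 ≡ 36 (mod 403)
6^4 ≡ 36^2 = 1296 ≡ 87 (mod 403)
6^8 ≡ 87^2 = 7569 ≡ 315 (mod 403)
6^16 ≡ 315^2 = 99225 ≡ 87 (mod 403)
6^32 ≡ 87^2 = 7569 ≡ 315 (mod 403)
6^64 ≡ 315^2 = 99225 ≡ 87 (mod 403)
6^128 ≡ 87^2 = 7569 ≡ 315 (mod 403)
201 = 128 + 64 + 8 + 1 in binary powers of 2.
So 6^201 ≡ 315 · 87 · 315 · 6 ≡ 278 (mod 403).
Squaring chain: 278; never reaches −1, so base 6 is a Miller–Rabin witness that 403 is composite.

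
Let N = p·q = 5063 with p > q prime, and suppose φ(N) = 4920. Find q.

61

φ(n) = (p−1)(q−1) = n − (p+q) + 1, so p + q = 5063 − 4920 + 1 = 144.
p and q are the roots of t² − 144t + 5063 = 0.
Discriminant: 144² − 4·5063 = 20736 − 20252 = 484; √484 = 22.
q = (144 − 22)/2 = 61, p = (144 + 22)/2 = 83.
Check: 61 · 83 = 5063.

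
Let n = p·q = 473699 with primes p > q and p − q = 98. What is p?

Since p = q + 98, we have 473699 = q(q + 98), so q² + 98q − 473699 = 0.
Discriminant: 98² + 4·473699 = 9604 + 1894796 = 1904400; √1904400 = 1380.
q = (−98 + 1380)/2 = 641, and p = q + 98 = 739.
Check: 641 · 739 = 473699.

739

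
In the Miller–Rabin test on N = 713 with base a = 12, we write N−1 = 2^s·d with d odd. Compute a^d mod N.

633

713 − 1 = 712 = 2^3 · 89, so d = 89.
12^1 ≡ 12 (mod 713)
12^2 ≡ 12^2 = 144 ≡ 144 (mod 713)
12^4 ≡ 144^2 = 20736 ≡ 59 (mod 713)
12^8 ≡ 59^2 = 3481 ≡ 629 (mod 713)
12^16 ≡ 629^2 = 395641 ≡ 639 (mod 713)
12^32 ≡ 639^2 = 408321 ≡ 485 (mod 713)
12^64 ≡ 485^2 = 235225 ≡ 648 (mod 713)
89 = 64 + 16 + 8 + 1 in binary powers of 2.
So 12^89 ≡ 648 · 639 · 629 · 12 ≡ 633 (mod 713).
Squaring chain: 633 → 696 → 289; never reaches −1, so base 12 is a Miller–Rabin witness that 713 is composite.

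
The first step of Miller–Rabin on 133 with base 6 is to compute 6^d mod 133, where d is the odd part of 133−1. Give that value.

133 − 1 = 132 = 2^2 · 33, so d = 33.
6^1 ≡ 6 (mod 133)
6^2 ≡ 6^2 = 36 ≡ 36 (mod 133)
6^4 ≡ 36^2 = 1296 ≡ 99 (mod 133)
6^8 ≡ 99^2 = 9801 ≡ 92 (mod 133)
6^16 ≡ 92^2 = 8464 ≡ 85 (mod 133)
6^32 ≡ 85^2 = 7225 ≡ 43 (mod 133)
33 = 32 + 1 in binary powers of 2.
So 6^33 ≡ 43 · 6 ≡ 125 (mod 133).
Squaring chain: 125 → 64; never reaches −1, so base 6 is a Miller–Rabin witness that 133 is composite.

125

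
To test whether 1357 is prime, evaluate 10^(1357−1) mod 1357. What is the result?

196

10^1 ≡ 10 (mod 1357)
10^2 ≡ 10^2 = 100 ≡ 100 (mod 1357)
10^4 ≡ 100^2 = 10000 ≡ 501 (mod 1357)
10^8 ≡ 501^2 = 251001 ≡ 1313 (mod 1357)
10^16 ≡ 1313^2 = 1723969 ≡ 579 (mod 1357)
10^32 ≡ 579^2 = 335241 ≡ 62 (mod 1357)
10^64 ≡ 62^2 = 3844 ≡ 1130 (mod 1357)
10^128 ≡ 1130^2 = 1276900 ≡ 1320 (mod 1357)
10^256 ≡ 1320^2 = 1742400 ≡ 12 (mod 1357)
10^512 ≡ 12^2 = 144 ≡ 144 (mod 1357)
10^1024 ≡ 144^2 = 20736 ≡ 381 (mod 1357)
1356 = 1024 + 256 + 64 + 8 + 4 in binary powers of 2.
So 10^1356 ≡ 381 · 12 · 1130 · 1313 · 501 ≡ 196 (mod 1357).
Since 196 ≠ 1, base 10 is a Fermat witness: 1357 is composite.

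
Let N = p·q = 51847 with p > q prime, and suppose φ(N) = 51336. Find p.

373

φ(n) = (p−1)(q−1) = n − (p+q) + 1, so p + q = 51847 − 51336 + 1 = 512.
p and q are the roots of t² − 512t + 51847 = 0.
Discriminant: 512² − 4·51847 = 262144 − 207388 = 54756; √54756 = 234.
q = (512 − 234)/2 = 139, p = (512 + 234)/2 = 373.
Check: 139 · 373 = 51847.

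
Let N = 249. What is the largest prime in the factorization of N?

83

249 = 3 · 83
83 is prime.
So 249 = 3 · 83; the largest prime factor is 83.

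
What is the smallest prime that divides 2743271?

2743271 is odd.
Digit sum 26, not divisible by 3.
Ends in 1: not divisible by 5.
7: 2743271 = 7·391895 + 6
11: 2743271 = 11·249388 + 3
13: 2743271 = 13·211020 + 11
17: 2743271 = 17·161368 + 15
19: 2743271 = 19·144382 + 13
23: 2743271 = 23·119272 + 15
29: 2743271 = 29·94595 + 16
31: 2743271 = 31·88492 + 19
37: 2743271 = 37·74142 + 17
41: 2743271 = 41·66909 + 2
43: 2743271 = 43·63797

43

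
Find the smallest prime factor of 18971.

18971 is odd.
Digit sum 26, not divisible by 3.
Ends in 1: not divisible by 5.
7: 18971 = 7·2710 + 1
11: 18971 = 11·1724 + 7
13: 18971 = 13·1459 + 4
17: 18971 = 17·1115 + 16
19: 18971 = 19·998 + 9
23: 18971 = 23·824 + 19
29: 18971 = 29·654 + 5
31: 18971 = 31·611 + 30
37: 18971 = 37·512 + 27
41: 18971 = 41·462 + 29
43: 18971 = 43·441 + 8
47: 18971 = 47·403 + 30
53: 18971 = 53·357 + 50
59: 18971 = 59·321 + 32
61: 18971 = 61·311

61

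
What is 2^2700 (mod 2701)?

1

2^1 ≡ 2 (mod 2701)
2^2 ≡ 2^2 = 4 ≡ 4 (mod 2701)
2^4 ≡ 4^2 = 16 ≡ 16 (mod 2701)
2^8 ≡ 16^2 = 256 ≡ 256 (mod 2701)
2^16 ≡ 256^2 = 65536 ≡ 712 (mod 2701)
2^32 ≡ 712^2 = 506944 ≡ 1857 (mod 2701)
2^64 ≡ 1857^2 = 3448449 ≡ 1973 (mod 2701)
2^128 ≡ 1973^2 = 3892729 ≡ 588 (mod 2701)
2^256 ≡ 588^2 = 345744 ≡ 16 (mod 2701)
2^512 ≡ 16^2 = 256 ≡ 256 (mod 2701)
2^1024 ≡ 256^2 = 65536 ≡ 712 (mod 2701)
2^2048 ≡ 712^2 = 506944 ≡ 1857 (mod 2701)
2700 = 2048 + 512 + 128 + 8 + 4 in binary powers of 2.
So 2^2700 ≡ 1857 · 256 · 588 · 256 · 16 ≡ 1 (mod 2701).
Since the result is 1, base 2 gives no evidence that 2701 is composite.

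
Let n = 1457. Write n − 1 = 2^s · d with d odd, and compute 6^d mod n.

1277

1457 − 1 = 1456 = 2^4 · 91, so d = 91.
6^1 ≡ 6 (mod 1457)
6^2 ≡ 6^2 = 36 ≡ 36 (mod 1457)
6^4 ≡ 36^2 = 1296 ≡ 1296 (mod 1457)
6^8 ≡ 1296^2 = 1679616 ≡ 1152 (mod 1457)
6^16 ≡ 1152^2 = 1327104 ≡ 1234 (mod 1457)
6^32 ≡ 1234^2 = 1522756 ≡ 191 (mod 1457)
6^64 ≡ 191^2 = 36481 ≡ 56 (mod 1457)
91 = 64 + 16 + 8 + 2 + 1 in binary powers of 2.
So 6^91 ≡ 56 · 1234 · 1152 · 36 · 6 ≡ 1277 (mod 1457).
Squaring chain: 1277 → 346 → 242 → 284; never reaches −1, so base 6 is a Miller–Rabin witness that 1457 is composite.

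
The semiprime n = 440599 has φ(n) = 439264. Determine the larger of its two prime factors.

743

φ(n) = (p−1)(q−1) = n − (p+q) + 1, so p + q = 440599 − 439264 + 1 = 1336.
p and q are the roots of t² − 1336t + 440599 = 0.
Discriminant: 1336² − 4·440599 = 1784896 − 1762396 = 22500; √22500 = 150.
q = (1336 − 150)/2 = 593, p = (1336 + 150)/2 = 743.
Check: 593 · 743 = 440599.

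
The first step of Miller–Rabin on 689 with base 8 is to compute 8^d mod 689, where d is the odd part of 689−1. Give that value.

689 − 1 = 688 = 2^4 · 43, so d = 43.
8^1 ≡ 8 (mod 689)
8^2 ≡ 8^2 = 64 ≡ 64 (mod 689)
8^4 ≡ 64^2 = 4096 ≡ 651 (mod 689)
8^8 ≡ 651^2 = 423801 ≡ 66 (mod 689)
8^16 ≡ 66^2 = 4356 ≡ 222 (mod 689)
8^32 ≡ 222^2 = 49284 ≡ 365 (mod 689)
43 = 32 + 8 + 2 + 1 in binary powers of 2.
So 8^43 ≡ 365 · 66 · 64 · 8 ≡ 291 (mod 689).
Squaring chain: 291 → 623 → 222 → 365; never reaches −1, so base 8 is a Miller–Rabin witness that 689 is composite.

291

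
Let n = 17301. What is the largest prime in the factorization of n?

79

17301 = 3 · 5767
5767 = 73 · 79
79 is prime.
So 17301 = 3 · 73 · 79; the largest prime factor is 79.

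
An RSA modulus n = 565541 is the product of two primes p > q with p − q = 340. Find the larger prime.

Since p = q + 340, we have 565541 = q(q + 340), so q² + 340q − 565541 = 0.
Discriminant: 340² + 4·565541 = 115600 + 2262164 = 2377764; √2377764 = 1542.
q = (−340 + 1542)/2 = 601, and p = q + 340 = 941.
Check: 601 · 941 = 565541.

941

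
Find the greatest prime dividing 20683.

20683 = 13 · 1591
1591 = 37 · 43
43 is prime.
So 20683 = 13 · 37 · 43; the largest prime factor is 43.

43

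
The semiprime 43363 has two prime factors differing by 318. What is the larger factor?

Since p = q + 318, we have 43363 = q(q + 318), so q² + 318q − 43363 = 0.
Discriminant: 318² + 4·43363 = 101124 + 173452 = 274576; √274576 = 524.
q = (−318 + 524)/2 = 103, and p = q + 318 = 421.
Check: 103 · 421 = 43363.

421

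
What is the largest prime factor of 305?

305 = 5 · 61
61 is prime.
So 305 = 5 · 61; the largest prime factor is 61.

61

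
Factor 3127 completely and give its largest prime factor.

59

3127 = 53 · 59
59 is prime.
So 3127 = 53 · 59; the largest prime factor is 59.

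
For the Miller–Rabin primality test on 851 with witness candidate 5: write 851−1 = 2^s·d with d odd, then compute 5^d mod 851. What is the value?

109

851 − 1 = 850 = 2^1 · 425, so d = 425.
5^1 ≡ 5 (mod 851)
5^2 ≡ 5^2 = 25 ≡ 25 (mod 851)
5^4 ≡ 25^2 = 625 ≡ 625 (mod 851)
5^8 ≡ 625^2 = 390625 ≡ 16 (mod 851)
5^16 ≡ 16^2 = 256 ≡ 256 (mod 851)
5^32 ≡ 256^2 = 65536 ≡ 9 (mod 851)
5^64 ≡ 9^2 = 81 ≡ 81 (mod 851)
5^128 ≡ 81^2 = 6561 ≡ 604 (mod 851)
5^256 ≡ 604^2 = 364816 ≡ 588 (mod 851)
425 = 256 + 128 + 32 + 8 + 1 in binary powers of 2.
So 5^425 ≡ 588 · 604 · 9 · 16 · 5 ≡ 109 (mod 851).
Squaring chain: 109; never reaches −1, so base 5 is a Miller–Rabin witness that 851 is composite.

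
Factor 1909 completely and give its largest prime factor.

83

1909 = 23 · 83
83 is prime.
So 1909 = 23 · 83; the largest prime factor is 83.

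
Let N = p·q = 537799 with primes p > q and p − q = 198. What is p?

839

Since p = q + 198, we have 537799 = q(q + 198), so q² + 198q − 537799 = 0.
Discriminant: 198² + 4·537799 = 39204 + 2151196 = 2190400; √2190400 = 1480.
q = (−198 + 1480)/2 = 641, and p = q + 198 = 839.
Check: 641 · 839 = 537799.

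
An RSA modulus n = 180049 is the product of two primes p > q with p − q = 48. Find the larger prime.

Since p = q + 48, we have 180049 = q(q + 48), so q² + 48q − 180049 = 0.
Discriminant: 48² + 4·180049 = 2304 + 720196 = 722500; √722500 = 850.
q = (−48 + 850)/2 = 401, and p = q + 48 = 449.
Check: 401 · 449 = 180049.

449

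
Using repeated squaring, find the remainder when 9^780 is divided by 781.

529

9^1 ≡ 9 (mod 781)
9^2 ≡ 9^2 = 81 ≡ 81 (mod 781)
9^4 ≡ 81^2 = 6561 ≡ 313 (mod 781)
9^8 ≡ 313^2 = 97969 ≡ 344 (mod 781)
9^16 ≡ 344^2 = 118336 ≡ 405 (mod 781)
9^32 ≡ 405^2 = 164025 ≡ 15 (mod 781)
9^64 ≡ 15^2 = 225 ≡ 225 (mod 781)
9^128 ≡ 225^2 = 50625 ≡ 641 (mod 781)
9^256 ≡ 641^2 = 410881 ≡ 75 (mod 781)
9^512 ≡ 75^2 = 5625 ≡ 158 (mod 781)
780 = 512 + 256 + 8 + 4 in binary powers of 2.
So 9^780 ≡ 158 · 75 · 344 · 313 ≡ 529 (mod 781).
Since 529 ≠ 1, base 9 is a Fermat witness: 781 is composite.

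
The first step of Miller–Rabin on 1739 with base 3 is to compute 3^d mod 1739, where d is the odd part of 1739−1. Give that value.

1739 − 1 = 1738 = 2^1 · 869, so d = 869.
3^1 ≡ 3 (mod 1739)
3^2 ≡ 3^2 = 9 ≡ 9 (mod 1739)
3^4 ≡ 9^2 = 81 ≡ 81 (mod 1739)
3^8 ≡ 81^2 = 6561 ≡ 1344 (mod 1739)
3^16 ≡ 1344^2 = 1806336 ≡ 1254 (mod 1739)
3^32 ≡ 1254^2 = 1572516 ≡ 460 (mod 1739)
3^64 ≡ 460^2 = 211600 ≡ 1181 (mod 1739)
3^128 ≡ 1181^2 = 1394761 ≡ 83 (mod 1739)
3^256 ≡ 83^2 = 6889 ≡ 1672 (mod 1739)
3^512 ≡ 1672^2 = 2795584 ≡ 1011 (mod 1739)
869 = 512 + 256 + 64 + 32 + 4 + 1 in binary powers of 2.
So 3^869 ≡ 1011 · 1672 · 1181 · 460 · 81 · 3 ≡ 946 (mod 1739).
Squaring chain: 946; never reaches −1, so base 3 is a Miller–Rabin witness that 1739 is composite.

946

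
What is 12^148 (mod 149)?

1

12^1 ≡ 12 (mod 149)
12^2 ≡ 12^2 = 144 ≡ 144 (mod 149)
12^4 ≡ 144^2 = 20736 ≡ 25 (mod 149)
12^8 ≡ 25^2 = 625 ≡ 29 (mod 149)
12^16 ≡ 29^2 = 841 ≡ 96 (mod 149)
12^32 ≡ 96^2 = 9216 ≡ 127 (mod 149)
12^64 ≡ 127^2 = 16129 ≡ 37 (mod 149)
12^128 ≡ 37^2 = 1369 ≡ 28 (mod 149)
148 = 128 + 16 + 4 in binary powers of 2.
So 12^148 ≡ 28 · 96 · 25 ≡ 1 (mod 149).
Since the result is 1, base 12 gives no evidence that 149 is composite.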